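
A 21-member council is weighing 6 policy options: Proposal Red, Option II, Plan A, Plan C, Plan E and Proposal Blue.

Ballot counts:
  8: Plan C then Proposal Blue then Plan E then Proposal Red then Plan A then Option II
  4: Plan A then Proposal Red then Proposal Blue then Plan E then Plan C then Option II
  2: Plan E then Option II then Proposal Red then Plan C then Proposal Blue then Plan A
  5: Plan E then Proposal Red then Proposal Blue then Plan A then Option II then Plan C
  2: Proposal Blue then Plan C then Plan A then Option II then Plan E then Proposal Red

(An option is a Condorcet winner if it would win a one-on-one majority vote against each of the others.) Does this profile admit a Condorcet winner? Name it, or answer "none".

none

Head-to-head results (21 council members):
Proposal Red vs Option II: 17 to 4, Proposal Red.
Proposal Red vs Plan A: 8+2+5 = 15 for Proposal Red, 6 for Plan A — Proposal Red by 15–6.
Proposal Red vs Plan C: 11 to 10, Proposal Red.
Proposal Red vs Plan E: 4 for Proposal Red, 17 for Plan E — Plan E by 17–4.
Proposal Red vs Proposal Blue: 11 to 10, Proposal Red.
Option II vs Plan A: 2 for Option II, 19 for Plan A — Plan A by 19–2.
Option II vs Plan C: Option II is ranked higher on 2+5 = 7 ballots, Plan C on 14. Plan C wins 14–7.
Option II vs Plan E: Option II preferred on 2 ballots; Plan E wins 19–2.
Option II vs Proposal Blue: Option II is ranked higher on 2 ballots, Proposal Blue on 19. Proposal Blue wins 19–2.
Plan A vs Plan C: 9 to 12, Plan C.
Plan A vs Plan E: Plan A is ranked higher on 4+2 = 6 ballots, Plan E on 15. Plan E wins 15–6.
Plan A vs Proposal Blue: Plan A is ranked higher on 4 ballots, Proposal Blue on 17. Proposal Blue wins 17–4.
Plan C vs Plan E: Plan C is ranked higher on 8+2 = 10 ballots, Plan E on 11. Plan E wins 11–10.
Plan C vs Proposal Blue: Plan C is ranked higher on 8+2 = 10 ballots, Proposal Blue on 11. Proposal Blue wins 11–10.
Plan E vs Proposal Blue: 7 to 14, Proposal Blue.
No option is unbeaten: Proposal Red loses to Plan E; Option II loses to Proposal Red; Plan A loses to Proposal Red; Plan C loses to Proposal Red; Plan E loses to Proposal Blue; Proposal Blue loses to Proposal Red. In particular Proposal Red → Proposal Blue → Plan E → Proposal Red is a majority cycle — no Condorcet winner exists.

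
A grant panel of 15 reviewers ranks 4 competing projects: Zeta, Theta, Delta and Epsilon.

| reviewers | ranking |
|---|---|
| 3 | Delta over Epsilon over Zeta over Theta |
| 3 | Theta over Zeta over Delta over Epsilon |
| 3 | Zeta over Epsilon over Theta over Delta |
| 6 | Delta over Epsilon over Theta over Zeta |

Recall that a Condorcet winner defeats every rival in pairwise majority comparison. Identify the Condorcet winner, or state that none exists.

Pairwise majorities:
Zeta vs Theta: Theta wins 9–6.
Zeta vs Delta: Delta, 9–6.
Zeta vs Epsilon: Epsilon wins 9–6.
Theta vs Delta: Delta, 9–6.
Theta–Epsilon: Epsilon 12–3.
Delta–Epsilon: Delta 12–3.
Only Delta has no losses; Delta is the Condorcet winner.

Delta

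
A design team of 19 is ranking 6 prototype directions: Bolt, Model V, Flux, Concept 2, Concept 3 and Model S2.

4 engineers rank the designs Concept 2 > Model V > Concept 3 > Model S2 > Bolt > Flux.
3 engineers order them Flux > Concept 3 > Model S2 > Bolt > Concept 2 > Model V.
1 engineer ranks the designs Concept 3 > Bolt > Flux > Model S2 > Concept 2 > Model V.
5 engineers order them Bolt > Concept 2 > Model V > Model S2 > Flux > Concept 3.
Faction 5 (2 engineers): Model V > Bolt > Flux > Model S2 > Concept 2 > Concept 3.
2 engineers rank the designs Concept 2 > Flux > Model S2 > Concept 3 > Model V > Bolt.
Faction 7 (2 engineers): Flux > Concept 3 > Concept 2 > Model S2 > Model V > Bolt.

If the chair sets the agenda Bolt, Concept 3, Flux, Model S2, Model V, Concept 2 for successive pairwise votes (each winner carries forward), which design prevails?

Concept 2

Round 1: Bolt vs Concept 3 — 7–12, Concept 3 advances.
Round 2: Concept 3 vs Flux — 5–14, Flux advances.
Round 3: Flux vs Model S2 — 10–9, Flux advances.
Round 4: Flux vs Model V — 8–11, Model V advances.
Round 5: Model V vs Concept 2 — 2–17, Concept 2 advances.
The agenda winner is Concept 2.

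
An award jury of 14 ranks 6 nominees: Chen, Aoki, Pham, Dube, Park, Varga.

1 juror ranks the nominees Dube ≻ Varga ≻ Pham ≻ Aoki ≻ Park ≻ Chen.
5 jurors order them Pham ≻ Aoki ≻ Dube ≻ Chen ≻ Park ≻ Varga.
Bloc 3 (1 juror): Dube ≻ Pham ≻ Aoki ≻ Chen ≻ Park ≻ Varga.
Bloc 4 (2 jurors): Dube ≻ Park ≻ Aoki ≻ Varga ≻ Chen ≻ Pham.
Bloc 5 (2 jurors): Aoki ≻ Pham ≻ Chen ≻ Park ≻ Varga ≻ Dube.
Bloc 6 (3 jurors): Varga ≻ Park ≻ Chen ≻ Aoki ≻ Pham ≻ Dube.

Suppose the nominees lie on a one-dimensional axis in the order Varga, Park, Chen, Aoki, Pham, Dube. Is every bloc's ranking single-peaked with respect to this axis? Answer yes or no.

no

Axis positions: Varga=1, Park=2, Chen=3, Aoki=4, Pham=5, Dube=6.
Bloc 1: ranking walks positions 6-1-5-4-2-3; Varga is ranked above Pham even though Pham lies between Varga and the peak Dube on the axis — preferences dip and rise again. Not single-peaked.
Bloc 2 (peak Pham at position 5): ranking walks positions 5-4-6-3-2-1, expanding outward from the peak — single-peaked.
Bloc 3 (peak Dube at position 6): ranking walks positions 6-5-4-3-2-1, expanding outward from the peak — single-peaked.
Bloc 4: ranking walks positions 6-2-4-1-3-5; Park is ranked above Pham even though Pham lies between Park and the peak Dube on the axis — preferences dip and rise again. Not single-peaked.
Bloc 5 (peak Aoki at position 4): ranking walks positions 4-5-3-2-1-6, expanding outward from the peak — single-peaked.
Bloc 6 (peak Varga at position 1): ranking walks positions 1-2-3-4-5-6, expanding outward from the peak — single-peaked.
Bloc 1 violates single-peakedness, so the profile is not single-peaked on this axis.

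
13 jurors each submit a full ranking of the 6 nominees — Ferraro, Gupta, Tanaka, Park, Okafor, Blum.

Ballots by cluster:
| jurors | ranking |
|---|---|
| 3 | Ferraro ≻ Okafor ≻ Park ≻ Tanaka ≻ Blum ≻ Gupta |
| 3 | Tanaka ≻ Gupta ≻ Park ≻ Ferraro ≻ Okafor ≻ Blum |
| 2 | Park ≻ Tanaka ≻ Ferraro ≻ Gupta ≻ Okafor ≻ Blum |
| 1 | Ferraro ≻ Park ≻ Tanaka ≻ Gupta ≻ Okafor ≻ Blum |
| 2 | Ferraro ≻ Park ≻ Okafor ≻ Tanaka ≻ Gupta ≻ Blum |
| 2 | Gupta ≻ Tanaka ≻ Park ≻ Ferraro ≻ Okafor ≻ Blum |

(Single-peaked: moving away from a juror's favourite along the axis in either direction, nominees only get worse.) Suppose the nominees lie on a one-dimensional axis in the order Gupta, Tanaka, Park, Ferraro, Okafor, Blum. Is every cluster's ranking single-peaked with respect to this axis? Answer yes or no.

yes

Axis positions: Gupta=1, Tanaka=2, Park=3, Ferraro=4, Okafor=5, Blum=6.
Cluster 1 (peak Ferraro at position 4): ranking walks positions 4-5-3-2-6-1, expanding outward from the peak — single-peaked.
Cluster 2 (peak Tanaka at position 2): ranking walks positions 2-1-3-4-5-6, expanding outward from the peak — single-peaked.
Cluster 3 (peak Park at position 3): ranking walks positions 3-2-4-1-5-6, expanding outward from the peak — single-peaked.
Cluster 4 (peak Ferraro at position 4): ranking walks positions 4-3-2-1-5-6, expanding outward from the peak — single-peaked.
Cluster 5 (peak Ferraro at position 4): ranking walks positions 4-3-5-2-1-6, expanding outward from the peak — single-peaked.
Cluster 6 (peak Gupta at position 1): ranking walks positions 1-2-3-4-5-6, expanding outward from the peak — single-peaked.
Every ranking is single-peaked on this axis.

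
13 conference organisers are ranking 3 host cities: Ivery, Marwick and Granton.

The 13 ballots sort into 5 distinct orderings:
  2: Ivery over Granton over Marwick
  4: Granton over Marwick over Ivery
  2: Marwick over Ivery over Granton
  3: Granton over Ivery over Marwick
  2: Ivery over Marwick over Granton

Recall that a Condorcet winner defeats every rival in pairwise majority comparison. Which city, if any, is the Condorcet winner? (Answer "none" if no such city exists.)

Check each pair by majority over 13 ballots:
Ivery vs Marwick: Ivery, 7–6.
Ivery–Granton: Granton 7–6.
Marwick vs Granton: Granton, 9–4.
Granton beats each of Ivery, Marwick — Granton is the Condorcet winner.

Granton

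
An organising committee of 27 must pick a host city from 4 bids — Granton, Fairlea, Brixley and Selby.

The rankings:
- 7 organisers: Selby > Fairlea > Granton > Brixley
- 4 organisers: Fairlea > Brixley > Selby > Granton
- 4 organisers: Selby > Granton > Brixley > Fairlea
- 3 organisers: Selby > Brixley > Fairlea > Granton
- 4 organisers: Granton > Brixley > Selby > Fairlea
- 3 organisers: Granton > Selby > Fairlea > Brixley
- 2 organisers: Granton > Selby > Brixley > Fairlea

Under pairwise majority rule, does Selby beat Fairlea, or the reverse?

Selby

Ballots ranking Selby above Fairlea: 7 + 4 + 3 + 4 + 3 + 2 = 23.
Ballots ranking Fairlea above Selby: 27 − 23 = 4.
Selby wins the head-to-head 23–4.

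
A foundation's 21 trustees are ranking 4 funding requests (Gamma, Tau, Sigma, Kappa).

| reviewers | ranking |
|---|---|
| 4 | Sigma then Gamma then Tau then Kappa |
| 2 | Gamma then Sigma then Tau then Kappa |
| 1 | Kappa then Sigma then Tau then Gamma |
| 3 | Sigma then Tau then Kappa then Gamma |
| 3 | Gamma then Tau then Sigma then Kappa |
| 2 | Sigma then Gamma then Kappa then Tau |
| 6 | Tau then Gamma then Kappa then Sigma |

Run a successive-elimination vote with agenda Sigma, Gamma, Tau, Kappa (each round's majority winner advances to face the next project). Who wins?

Gamma

Round 1: Sigma vs Gamma — 10–11, Gamma advances.
Round 2: Gamma vs Tau — 11–10, Gamma advances.
Round 3: Gamma vs Kappa — 17–4, Gamma advances.
The agenda winner is Gamma.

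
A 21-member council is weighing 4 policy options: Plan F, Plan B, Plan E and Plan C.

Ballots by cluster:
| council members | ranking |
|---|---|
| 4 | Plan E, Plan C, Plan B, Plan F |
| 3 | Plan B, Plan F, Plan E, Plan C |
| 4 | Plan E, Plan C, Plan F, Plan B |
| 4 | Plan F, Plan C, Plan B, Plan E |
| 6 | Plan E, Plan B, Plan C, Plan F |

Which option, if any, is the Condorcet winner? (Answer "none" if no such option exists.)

Pairwise majorities:
Plan F vs Plan B: Plan F is ranked higher on 4+4 = 8 ballots, Plan B on 13. Plan B wins 13–8.
Plan F vs Plan E: 7 to 14, Plan E.
Plan F vs Plan C: 3+4 = 7 for Plan F, 14 for Plan C — Plan C by 14–7.
Plan B vs Plan E: 3+4 = 7 for Plan B, 14 for Plan E — Plan E by 14–7.
Plan B vs Plan C: Plan B is ranked higher on 3+6 = 9 ballots, Plan C on 12. Plan C wins 12–9.
Plan E vs Plan C: Plan E preferred on 4+3+4+6 = 17 ballots; Plan E wins 17–4.
Plan E defeats every rival head-to-head and is the Condorcet winner.

Plan E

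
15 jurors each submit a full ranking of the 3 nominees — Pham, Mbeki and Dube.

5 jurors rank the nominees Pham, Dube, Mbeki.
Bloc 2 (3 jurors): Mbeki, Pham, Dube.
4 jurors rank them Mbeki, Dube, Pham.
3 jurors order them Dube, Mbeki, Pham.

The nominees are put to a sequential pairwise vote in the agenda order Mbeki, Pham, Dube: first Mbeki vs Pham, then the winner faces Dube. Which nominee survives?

Round 1: Mbeki vs Pham — 10–5, Mbeki advances.
Round 2: Mbeki vs Dube — 7–8, Dube advances.
The agenda winner is Dube.

Dube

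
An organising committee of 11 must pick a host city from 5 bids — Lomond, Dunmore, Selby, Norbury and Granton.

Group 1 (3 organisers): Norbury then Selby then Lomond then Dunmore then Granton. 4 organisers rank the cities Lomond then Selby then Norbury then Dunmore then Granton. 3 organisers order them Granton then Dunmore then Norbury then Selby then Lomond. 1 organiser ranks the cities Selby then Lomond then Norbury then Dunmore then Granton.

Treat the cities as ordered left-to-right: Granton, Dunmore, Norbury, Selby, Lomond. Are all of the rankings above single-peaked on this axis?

Axis positions: Granton=1, Dunmore=2, Norbury=3, Selby=4, Lomond=5.
Group 1 (peak Norbury at position 3): ranking walks positions 3-4-5-2-1, expanding outward from the peak — single-peaked.
Group 2 (peak Lomond at position 5): ranking walks positions 5-4-3-2-1, expanding outward from the peak — single-peaked.
Group 3 (peak Granton at position 1): ranking walks positions 1-2-3-4-5, expanding outward from the peak — single-peaked.
Group 4 (peak Selby at position 4): ranking walks positions 4-5-3-2-1, expanding outward from the peak — single-peaked.
Every ranking is single-peaked on this axis.

yes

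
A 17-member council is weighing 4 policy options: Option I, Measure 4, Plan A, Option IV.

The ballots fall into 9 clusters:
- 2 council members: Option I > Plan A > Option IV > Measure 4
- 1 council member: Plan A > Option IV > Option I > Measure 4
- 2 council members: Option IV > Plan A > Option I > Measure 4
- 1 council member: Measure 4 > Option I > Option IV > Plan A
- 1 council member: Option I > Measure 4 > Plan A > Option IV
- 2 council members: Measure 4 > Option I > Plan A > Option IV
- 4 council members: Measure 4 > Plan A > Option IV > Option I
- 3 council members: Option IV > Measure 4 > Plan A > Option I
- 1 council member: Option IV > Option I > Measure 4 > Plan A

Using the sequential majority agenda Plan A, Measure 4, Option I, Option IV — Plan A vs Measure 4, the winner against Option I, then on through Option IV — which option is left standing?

Round 1: Plan A vs Measure 4 — 5–12, Measure 4 advances.
Round 2: Measure 4 vs Option I — 10–7, Measure 4 advances.
Round 3: Measure 4 vs Option IV — 8–9, Option IV advances.
The agenda winner is Option IV.

Option IV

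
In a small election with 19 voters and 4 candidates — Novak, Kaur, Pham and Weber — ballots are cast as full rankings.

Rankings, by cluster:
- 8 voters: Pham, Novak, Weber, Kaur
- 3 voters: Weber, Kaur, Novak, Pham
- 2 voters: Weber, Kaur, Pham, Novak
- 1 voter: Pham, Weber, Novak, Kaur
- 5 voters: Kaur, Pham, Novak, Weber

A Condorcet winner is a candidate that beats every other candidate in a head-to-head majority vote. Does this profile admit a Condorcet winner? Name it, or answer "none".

Check each pair by majority over 19 ballots:
Novak vs Kaur: Kaur, 10–9.
Novak vs Pham: Novak is ranked higher on 3 ballots, Pham on 16. Pham wins 16–3.
Novak vs Weber: 13 to 6, Novak.
Kaur vs Pham: Kaur preferred on 3+2+5 = 10 ballots; Kaur wins 10–9.
Kaur vs Weber: Weber wins 14–5.
Pham vs Weber: Pham is ranked higher on 8+1+5 = 14 ballots, Weber on 5. Pham wins 14–5.
Each candidate drops at least one matchup (Novak loses to Kaur; Kaur loses to Weber; Pham loses to Kaur; Weber loses to Novak); the cycle Novak → Weber → Kaur → Novak rules out a Condorcet winner.

none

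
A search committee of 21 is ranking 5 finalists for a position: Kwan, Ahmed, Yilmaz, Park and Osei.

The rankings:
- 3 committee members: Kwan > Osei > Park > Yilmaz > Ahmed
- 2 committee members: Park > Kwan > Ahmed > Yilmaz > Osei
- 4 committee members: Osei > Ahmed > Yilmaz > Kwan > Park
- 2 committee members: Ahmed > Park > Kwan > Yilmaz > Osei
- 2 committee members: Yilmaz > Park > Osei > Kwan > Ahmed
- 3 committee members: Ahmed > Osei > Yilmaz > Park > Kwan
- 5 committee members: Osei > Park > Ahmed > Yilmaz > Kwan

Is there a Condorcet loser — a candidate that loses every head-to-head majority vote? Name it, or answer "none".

Head-to-head results (21 committee members):
Kwan vs Ahmed: Ahmed wins 14–7.
Kwan vs Yilmaz: Kwan preferred on 3+2+2 = 7 ballots; Yilmaz wins 14–7.
Kwan–Park: Park 14–7.
Kwan vs Osei: Kwan is ranked higher on 3+2+2 = 7 ballots, Osei on 14. Osei wins 14–7.
Ahmed vs Yilmaz: Ahmed is ranked higher on 2+4+2+3+5 = 16 ballots, Yilmaz on 5. Ahmed wins 16–5.
Ahmed vs Park: 9 to 12, Park.
Ahmed vs Osei: Osei, 14–7.
Yilmaz vs Park: Park, 12–9.
Yilmaz vs Osei: Osei wins 15–6.
Park vs Osei: 2+2+2 = 6 for Park, 15 for Osei — Osei by 15–6.
Only Kwan has no wins; Kwan is the Condorcet loser.

Kwan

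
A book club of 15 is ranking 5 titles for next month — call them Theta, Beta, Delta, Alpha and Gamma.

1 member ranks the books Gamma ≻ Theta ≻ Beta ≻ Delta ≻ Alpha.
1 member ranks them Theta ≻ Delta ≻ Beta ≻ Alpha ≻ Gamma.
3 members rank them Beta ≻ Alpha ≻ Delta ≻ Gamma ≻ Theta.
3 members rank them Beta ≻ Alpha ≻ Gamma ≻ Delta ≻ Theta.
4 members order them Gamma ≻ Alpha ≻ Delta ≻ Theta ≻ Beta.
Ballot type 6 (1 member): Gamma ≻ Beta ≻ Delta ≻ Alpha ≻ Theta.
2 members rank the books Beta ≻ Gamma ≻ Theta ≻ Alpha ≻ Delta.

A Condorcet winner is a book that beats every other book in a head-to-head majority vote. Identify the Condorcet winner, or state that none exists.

Beta

Pairwise majorities:
Theta vs Beta: Beta wins 9–6.
Theta vs Delta: Delta wins 11–4.
Theta–Alpha: Alpha 11–4.
Theta–Gamma: Gamma 14–1.
Beta–Delta: Beta 10–5.
Beta–Alpha: Beta 11–4.
Beta–Gamma: Beta 9–6.
Delta vs Alpha: Alpha wins 12–3.
Delta vs Gamma: Gamma, 11–4.
Alpha vs Gamma: Gamma, 8–7.
Beta beats each of Theta, Delta, Alpha, Gamma — Beta is the Condorcet winner.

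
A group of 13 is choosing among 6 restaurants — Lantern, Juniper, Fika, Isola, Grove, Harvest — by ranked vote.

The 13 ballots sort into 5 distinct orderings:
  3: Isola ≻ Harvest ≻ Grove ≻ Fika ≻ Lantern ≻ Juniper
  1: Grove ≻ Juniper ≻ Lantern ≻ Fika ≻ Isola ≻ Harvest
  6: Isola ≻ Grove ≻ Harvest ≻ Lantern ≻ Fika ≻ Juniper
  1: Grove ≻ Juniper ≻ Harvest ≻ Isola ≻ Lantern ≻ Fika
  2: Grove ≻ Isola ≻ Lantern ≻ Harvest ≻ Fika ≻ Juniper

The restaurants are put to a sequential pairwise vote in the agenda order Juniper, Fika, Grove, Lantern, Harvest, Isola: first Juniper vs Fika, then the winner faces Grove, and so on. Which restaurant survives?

Round 1: Juniper vs Fika — 2–11, Fika advances.
Round 2: Fika vs Grove — 0–13, Grove advances.
Round 3: Grove vs Lantern — 13–0, Grove advances.
Round 4: Grove vs Harvest — 10–3, Grove advances.
Round 5: Grove vs Isola — 4–9, Isola advances.
Isola survives the agenda.

Isola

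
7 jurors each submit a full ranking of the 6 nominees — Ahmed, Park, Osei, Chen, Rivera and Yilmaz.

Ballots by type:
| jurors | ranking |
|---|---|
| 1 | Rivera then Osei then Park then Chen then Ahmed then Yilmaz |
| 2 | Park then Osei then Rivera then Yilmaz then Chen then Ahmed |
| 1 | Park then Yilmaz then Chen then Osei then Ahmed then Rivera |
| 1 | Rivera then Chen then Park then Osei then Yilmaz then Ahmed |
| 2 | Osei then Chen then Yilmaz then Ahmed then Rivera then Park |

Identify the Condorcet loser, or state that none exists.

Ahmed

Pairwise majorities:
Ahmed vs Park: 2 for Ahmed, 5 for Park — Park by 5–2.
Ahmed–Osei: Osei 7–0.
Ahmed vs Chen: 0 to 7, Chen.
Ahmed vs Rivera: 3 to 4, Rivera.
Ahmed–Yilmaz: Yilmaz 6–1.
Park vs Osei: 4 to 3, Park.
Park–Chen: Park 4–3.
Park–Rivera: Rivera 4–3.
Park vs Yilmaz: Park is ranked higher on 1+2+1+1 = 5 ballots, Yilmaz on 2. Park wins 5–2.
Osei vs Chen: Osei, 5–2.
Osei vs Rivera: Osei, 5–2.
Osei vs Yilmaz: Osei wins 6–1.
Chen–Rivera: Rivera 4–3.
Chen vs Yilmaz: 1+1+2 = 4 for Chen, 3 for Yilmaz — Chen by 4–3.
Rivera vs Yilmaz: Rivera preferred on 1+2+1 = 4 ballots; Rivera wins 4–3.
Ahmed is beaten in every head-to-head and is the Condorcet loser.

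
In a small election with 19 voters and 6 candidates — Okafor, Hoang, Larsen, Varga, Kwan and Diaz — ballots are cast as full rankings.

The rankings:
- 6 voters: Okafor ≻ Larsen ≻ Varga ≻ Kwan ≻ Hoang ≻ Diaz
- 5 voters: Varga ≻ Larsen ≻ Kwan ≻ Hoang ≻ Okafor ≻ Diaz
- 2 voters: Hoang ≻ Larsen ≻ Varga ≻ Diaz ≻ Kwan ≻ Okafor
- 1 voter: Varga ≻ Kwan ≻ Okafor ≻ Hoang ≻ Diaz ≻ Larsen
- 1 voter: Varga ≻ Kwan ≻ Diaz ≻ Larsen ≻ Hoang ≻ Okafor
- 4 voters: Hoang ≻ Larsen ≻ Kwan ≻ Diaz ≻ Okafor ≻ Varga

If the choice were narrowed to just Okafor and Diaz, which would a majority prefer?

Ballots ranking Okafor above Diaz: 6 + 5 + 1 = 12.
Ballots ranking Diaz above Okafor: 19 − 12 = 7.
Okafor wins the head-to-head 12–7.

Okafor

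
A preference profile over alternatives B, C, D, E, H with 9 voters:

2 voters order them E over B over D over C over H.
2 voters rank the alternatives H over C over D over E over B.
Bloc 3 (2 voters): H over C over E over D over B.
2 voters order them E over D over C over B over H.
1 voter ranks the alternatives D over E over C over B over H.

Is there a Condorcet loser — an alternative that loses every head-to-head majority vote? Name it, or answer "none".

Pairwise majorities:
B vs C: B preferred on 2 ballots; C wins 7–2.
B vs D: B preferred on 2 ballots; D wins 7–2.
B vs E: 0 to 9, E.
B vs H: B is ranked higher on 2+2+1 = 5 ballots, H on 4. B wins 5–4.
C vs D: D, 5–4.
C vs E: E, 5–4.
C vs H: 2+2+1 = 5 for C, 4 for H — C by 5–4.
D vs E: D is ranked higher on 2+1 = 3 ballots, E on 6. E wins 6–3.
D vs H: D, 5–4.
E vs H: E preferred on 2+2+1 = 5 ballots; E wins 5–4.
H loses to every other alternative — it is the Condorcet loser.

H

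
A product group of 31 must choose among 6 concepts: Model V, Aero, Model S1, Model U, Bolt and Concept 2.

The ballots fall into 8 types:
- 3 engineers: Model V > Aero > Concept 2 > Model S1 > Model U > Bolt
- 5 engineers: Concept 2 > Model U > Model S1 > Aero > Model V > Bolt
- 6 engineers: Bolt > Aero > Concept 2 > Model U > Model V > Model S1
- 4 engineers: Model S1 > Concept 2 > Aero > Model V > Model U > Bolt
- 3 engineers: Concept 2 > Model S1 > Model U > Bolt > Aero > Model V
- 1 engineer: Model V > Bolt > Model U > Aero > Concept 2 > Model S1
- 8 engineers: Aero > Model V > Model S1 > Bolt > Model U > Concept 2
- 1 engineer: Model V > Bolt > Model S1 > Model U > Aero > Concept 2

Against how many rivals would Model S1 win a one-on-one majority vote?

2

Model S1 against each rival (31 engineers):
Model S1 vs Model V: Model V, 19–12.
Model S1 vs Aero: 13 to 18, Aero.
Model S1–Model U: Model S1 19–12.
Model S1 vs Bolt: Model S1 wins 23–8.
Model S1 vs Concept 2: Concept 2, 18–13.
Model S1 beats Model U, Bolt; loses to Model V, Aero, Concept 2 — 2 pairwise wins.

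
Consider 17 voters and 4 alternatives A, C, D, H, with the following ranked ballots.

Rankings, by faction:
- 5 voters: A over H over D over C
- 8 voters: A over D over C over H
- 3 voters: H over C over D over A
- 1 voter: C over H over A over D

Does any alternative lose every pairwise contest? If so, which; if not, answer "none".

Head-to-head results (17 voters):
A vs C: A is ranked higher on 5+8 = 13 ballots, C on 4. A wins 13–4.
A vs D: A is ranked higher on 5+8+1 = 14 ballots, D on 3. A wins 14–3.
A vs H: 5+8 = 13 for A, 4 for H — A by 13–4.
C vs D: D, 13–4.
C vs H: C preferred on 8+1 = 9 ballots; C wins 9–8.
D vs H: H wins 9–8.
No alternative is winless: A beats C; C beats H; D beats C; H beats D. There is no Condorcet loser.

none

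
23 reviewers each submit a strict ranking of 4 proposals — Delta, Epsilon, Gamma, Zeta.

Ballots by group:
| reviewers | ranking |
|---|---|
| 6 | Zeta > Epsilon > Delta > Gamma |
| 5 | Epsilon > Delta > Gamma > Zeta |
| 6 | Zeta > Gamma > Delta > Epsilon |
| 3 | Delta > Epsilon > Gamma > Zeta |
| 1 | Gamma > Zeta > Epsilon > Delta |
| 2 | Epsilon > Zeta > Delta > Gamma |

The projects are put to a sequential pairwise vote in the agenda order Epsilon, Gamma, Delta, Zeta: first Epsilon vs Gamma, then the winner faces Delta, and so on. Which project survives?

Zeta

Round 1: Epsilon vs Gamma — 16–7, Epsilon advances.
Round 2: Epsilon vs Delta — 14–9, Epsilon advances.
Round 3: Epsilon vs Zeta — 10–13, Zeta advances.
Zeta survives the agenda.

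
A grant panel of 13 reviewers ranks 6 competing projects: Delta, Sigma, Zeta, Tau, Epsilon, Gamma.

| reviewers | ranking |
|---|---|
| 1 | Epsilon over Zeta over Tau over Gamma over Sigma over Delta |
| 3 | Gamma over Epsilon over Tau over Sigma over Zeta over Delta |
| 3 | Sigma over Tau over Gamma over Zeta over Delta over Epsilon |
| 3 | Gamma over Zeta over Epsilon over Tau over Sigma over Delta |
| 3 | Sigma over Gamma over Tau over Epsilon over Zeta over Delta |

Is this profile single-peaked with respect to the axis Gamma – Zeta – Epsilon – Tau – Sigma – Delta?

no

Axis positions: Gamma=1, Zeta=2, Epsilon=3, Tau=4, Sigma=5, Delta=6.
Faction 1 (peak Epsilon at position 3): ranking walks positions 3-2-4-1-5-6, expanding outward from the peak — single-peaked.
Faction 2: ranking walks positions 1-3-4-5-2-6; Epsilon is ranked above Zeta even though Zeta lies between Epsilon and the peak Gamma on the axis — preferences dip and rise again. Not single-peaked.
Faction 3: ranking walks positions 5-4-1-2-6-3; Gamma is ranked above Epsilon even though Epsilon lies between Gamma and the peak Sigma on the axis — preferences dip and rise again. Not single-peaked.
Faction 4 (peak Gamma at position 1): ranking walks positions 1-2-3-4-5-6, expanding outward from the peak — single-peaked.
Faction 5: ranking walks positions 5-1-4-3-2-6; Gamma is ranked above Tau even though Tau lies between Gamma and the peak Sigma on the axis — preferences dip and rise again. Not single-peaked.
Faction 2 violates single-peakedness, so the profile is not single-peaked on this axis.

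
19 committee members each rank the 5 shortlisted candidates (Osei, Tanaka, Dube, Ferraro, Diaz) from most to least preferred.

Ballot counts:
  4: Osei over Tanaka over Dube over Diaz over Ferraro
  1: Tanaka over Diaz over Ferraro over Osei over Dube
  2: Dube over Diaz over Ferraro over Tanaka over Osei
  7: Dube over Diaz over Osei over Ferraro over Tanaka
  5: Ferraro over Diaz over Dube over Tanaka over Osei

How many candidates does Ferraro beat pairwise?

1

Ferraro against each rival (19 committee members):
Ferraro vs Osei: Ferraro is ranked higher on 1+2+5 = 8 ballots, Osei on 11. Osei wins 11–8.
Ferraro vs Tanaka: 2+7+5 = 14 for Ferraro, 5 for Tanaka — Ferraro by 14–5.
Ferraro vs Dube: Dube wins 13–6.
Ferraro vs Diaz: Diaz, 14–5.
Ferraro beats Tanaka; loses to Osei, Dube, Diaz — 1 pairwise win.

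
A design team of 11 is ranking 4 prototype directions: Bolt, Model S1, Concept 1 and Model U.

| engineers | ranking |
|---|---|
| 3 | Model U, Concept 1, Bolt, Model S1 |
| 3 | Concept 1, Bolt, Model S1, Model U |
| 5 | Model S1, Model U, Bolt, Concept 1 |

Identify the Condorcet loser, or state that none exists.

Head-to-head results (11 engineers):
Bolt vs Model S1: 3+3 = 6 for Bolt, 5 for Model S1 — Bolt by 6–5.
Bolt vs Concept 1: Concept 1, 6–5.
Bolt vs Model U: Model U wins 8–3.
Model S1–Concept 1: Concept 1 6–5.
Model S1 vs Model U: Model S1 wins 8–3.
Concept 1 vs Model U: Concept 1 is ranked higher on 3 ballots, Model U on 8. Model U wins 8–3.
Every design wins at least one matchup (Bolt beats Model S1; Model S1 beats Model U; Concept 1 beats Bolt; Model U beats Bolt), so there is no Condorcet loser.

none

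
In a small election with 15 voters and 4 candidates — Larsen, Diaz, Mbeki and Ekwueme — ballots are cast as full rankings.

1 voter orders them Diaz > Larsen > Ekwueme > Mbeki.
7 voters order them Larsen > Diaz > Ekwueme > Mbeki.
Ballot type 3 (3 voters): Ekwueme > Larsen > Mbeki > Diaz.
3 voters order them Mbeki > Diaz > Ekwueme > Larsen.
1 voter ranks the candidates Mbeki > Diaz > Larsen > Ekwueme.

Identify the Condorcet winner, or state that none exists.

Head-to-head results (15 voters):
Larsen vs Diaz: Larsen is ranked higher on 7+3 = 10 ballots, Diaz on 5. Larsen wins 10–5.
Larsen vs Mbeki: Larsen is ranked higher on 1+7+3 = 11 ballots, Mbeki on 4. Larsen wins 11–4.
Larsen vs Ekwueme: 1+7+1 = 9 for Larsen, 6 for Ekwueme — Larsen by 9–6.
Diaz vs Mbeki: Diaz is ranked higher on 1+7 = 8 ballots, Mbeki on 7. Diaz wins 8–7.
Diaz vs Ekwueme: Diaz is ranked higher on 1+7+3+1 = 12 ballots, Ekwueme on 3. Diaz wins 12–3.
Mbeki vs Ekwueme: Mbeki preferred on 3+1 = 4 ballots; Ekwueme wins 11–4.
Larsen defeats every rival head-to-head and is the Condorcet winner.

Larsen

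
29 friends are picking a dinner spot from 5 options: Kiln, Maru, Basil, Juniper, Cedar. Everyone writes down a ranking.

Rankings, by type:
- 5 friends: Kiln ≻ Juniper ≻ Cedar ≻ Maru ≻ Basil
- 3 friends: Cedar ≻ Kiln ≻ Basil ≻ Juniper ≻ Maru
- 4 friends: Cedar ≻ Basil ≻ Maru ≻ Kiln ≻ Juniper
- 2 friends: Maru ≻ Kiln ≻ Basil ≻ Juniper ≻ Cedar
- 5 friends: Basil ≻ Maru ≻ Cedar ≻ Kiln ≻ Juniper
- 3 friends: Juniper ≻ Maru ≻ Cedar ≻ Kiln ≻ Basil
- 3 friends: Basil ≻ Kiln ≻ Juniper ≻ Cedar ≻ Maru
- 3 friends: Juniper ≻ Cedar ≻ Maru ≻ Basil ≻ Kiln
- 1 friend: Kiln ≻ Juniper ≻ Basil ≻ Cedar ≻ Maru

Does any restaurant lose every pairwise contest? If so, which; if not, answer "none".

none

Head-to-head results (29 friends):
Kiln–Maru: Maru 17–12.
Kiln vs Basil: 5+3+2+3+1 = 14 for Kiln, 15 for Basil — Basil by 15–14.
Kiln–Juniper: Kiln 23–6.
Kiln vs Cedar: Cedar, 18–11.
Maru vs Basil: Basil, 16–13.
Maru vs Juniper: Juniper, 18–11.
Maru vs Cedar: Cedar wins 19–10.
Basil–Juniper: Basil 17–12.
Basil vs Cedar: Basil preferred on 2+5+3+1 = 11 ballots; Cedar wins 18–11.
Juniper vs Cedar: Juniper wins 17–12.
Every restaurant wins at least one matchup (Kiln beats Juniper; Maru beats Kiln; Basil beats Kiln; Juniper beats Maru; Cedar beats Kiln), so there is no Condorcet loser.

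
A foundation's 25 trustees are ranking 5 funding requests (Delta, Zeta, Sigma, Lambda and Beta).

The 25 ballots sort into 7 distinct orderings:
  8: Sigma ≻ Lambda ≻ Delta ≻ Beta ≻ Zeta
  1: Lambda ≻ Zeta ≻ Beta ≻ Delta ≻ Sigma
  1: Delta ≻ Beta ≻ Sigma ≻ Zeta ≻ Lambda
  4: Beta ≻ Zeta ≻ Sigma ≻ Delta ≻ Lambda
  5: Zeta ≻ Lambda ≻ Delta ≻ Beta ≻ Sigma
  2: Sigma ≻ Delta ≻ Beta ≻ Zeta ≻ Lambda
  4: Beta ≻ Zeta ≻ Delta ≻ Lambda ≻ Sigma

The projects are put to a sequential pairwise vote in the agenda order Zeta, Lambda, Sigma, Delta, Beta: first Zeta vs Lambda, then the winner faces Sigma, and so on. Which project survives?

Beta

Round 1: Zeta vs Lambda — 16–9, Zeta advances.
Round 2: Zeta vs Sigma — 14–11, Zeta advances.
Round 3: Zeta vs Delta — 14–11, Zeta advances.
Round 4: Zeta vs Beta — 6–19, Beta advances.
The agenda winner is Beta.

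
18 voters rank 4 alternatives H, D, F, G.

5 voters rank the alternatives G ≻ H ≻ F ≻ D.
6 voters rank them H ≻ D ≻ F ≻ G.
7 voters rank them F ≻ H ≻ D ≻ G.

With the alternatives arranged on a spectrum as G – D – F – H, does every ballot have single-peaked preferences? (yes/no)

Axis positions: G=1, D=2, F=3, H=4.
Group 1: ranking walks positions 1-4-3-2; H is ranked above D even though D lies between H and the peak G on the axis — preferences dip and rise again. Not single-peaked.
Group 2: ranking walks positions 4-2-3-1; D is ranked above F even though F lies between D and the peak H on the axis — preferences dip and rise again. Not single-peaked.
Group 3 (peak F at position 3): ranking walks positions 3-4-2-1, expanding outward from the peak — single-peaked.
Group 1 violates single-peakedness, so the profile is not single-peaked on this axis.

no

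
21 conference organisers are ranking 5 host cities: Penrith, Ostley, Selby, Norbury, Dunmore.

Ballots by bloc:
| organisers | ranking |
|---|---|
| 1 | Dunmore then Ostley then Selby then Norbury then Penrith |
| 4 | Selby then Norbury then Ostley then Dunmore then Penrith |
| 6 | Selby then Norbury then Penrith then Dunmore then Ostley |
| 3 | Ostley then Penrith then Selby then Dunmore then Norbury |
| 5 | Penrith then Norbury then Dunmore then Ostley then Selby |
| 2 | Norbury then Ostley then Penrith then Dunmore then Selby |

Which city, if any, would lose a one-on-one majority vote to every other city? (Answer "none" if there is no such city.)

none

Head-to-head results (21 organisers):
Penrith vs Ostley: Penrith is ranked higher on 6+5 = 11 ballots, Ostley on 10. Penrith wins 11–10.
Penrith–Selby: Selby 11–10.
Penrith vs Norbury: Penrith is ranked higher on 3+5 = 8 ballots, Norbury on 13. Norbury wins 13–8.
Penrith vs Dunmore: Penrith wins 16–5.
Ostley–Selby: Ostley 11–10.
Ostley vs Norbury: 1+3 = 4 for Ostley, 17 for Norbury — Norbury by 17–4.
Ostley vs Dunmore: 9 to 12, Dunmore.
Selby vs Norbury: Selby, 14–7.
Selby–Dunmore: Selby 13–8.
Norbury–Dunmore: Norbury 17–4.
Each city has at least one pairwise win (Penrith beats Ostley; Ostley beats Selby; Selby beats Penrith; Norbury beats Penrith; Dunmore beats Ostley) — no Condorcet loser.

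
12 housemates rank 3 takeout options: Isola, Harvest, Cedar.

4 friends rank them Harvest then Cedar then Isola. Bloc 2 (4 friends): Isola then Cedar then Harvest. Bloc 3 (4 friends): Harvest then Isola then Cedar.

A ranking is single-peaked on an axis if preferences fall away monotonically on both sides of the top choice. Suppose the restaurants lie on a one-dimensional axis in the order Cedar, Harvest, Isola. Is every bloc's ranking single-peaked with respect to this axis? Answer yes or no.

no

Axis positions: Cedar=1, Harvest=2, Isola=3.
Bloc 1 (peak Harvest at position 2): ranking walks positions 2-1-3, expanding outward from the peak — single-peaked.
Bloc 2: ranking walks positions 3-1-2; Cedar is ranked above Harvest even though Harvest lies between Cedar and the peak Isola on the axis — preferences dip and rise again. Not single-peaked.
Bloc 3 (peak Harvest at position 2): ranking walks positions 2-3-1, expanding outward from the peak — single-peaked.
Bloc 2 violates single-peakedness, so the profile is not single-peaked on this axis.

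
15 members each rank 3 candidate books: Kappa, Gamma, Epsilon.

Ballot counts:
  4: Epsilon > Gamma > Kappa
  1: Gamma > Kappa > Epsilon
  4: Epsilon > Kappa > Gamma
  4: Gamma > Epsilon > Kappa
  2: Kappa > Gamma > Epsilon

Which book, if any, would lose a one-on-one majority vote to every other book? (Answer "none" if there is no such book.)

Kappa

Pairwise majorities:
Kappa vs Gamma: Kappa preferred on 4+2 = 6 ballots; Gamma wins 9–6.
Kappa vs Epsilon: 1+2 = 3 for Kappa, 12 for Epsilon — Epsilon by 12–3.
Gamma–Epsilon: Epsilon 8–7.
Only Kappa has no wins; Kappa is the Condorcet loser.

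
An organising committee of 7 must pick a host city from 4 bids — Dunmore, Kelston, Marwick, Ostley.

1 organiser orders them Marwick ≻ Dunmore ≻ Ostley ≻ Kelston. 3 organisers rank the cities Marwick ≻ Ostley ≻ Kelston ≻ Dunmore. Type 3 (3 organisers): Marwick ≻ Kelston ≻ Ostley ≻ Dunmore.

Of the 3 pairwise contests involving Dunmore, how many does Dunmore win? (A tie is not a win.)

0

Dunmore against each rival (7 organisers):
Dunmore vs Kelston: Dunmore preferred on 1 ballot; Kelston wins 6–1.
Dunmore vs Marwick: Dunmore preferred on 0 ballots; Marwick wins 7–0.
Dunmore–Ostley: Ostley 6–1.
Dunmore beats no one; loses to Kelston, Marwick, Ostley — 0 pairwise wins.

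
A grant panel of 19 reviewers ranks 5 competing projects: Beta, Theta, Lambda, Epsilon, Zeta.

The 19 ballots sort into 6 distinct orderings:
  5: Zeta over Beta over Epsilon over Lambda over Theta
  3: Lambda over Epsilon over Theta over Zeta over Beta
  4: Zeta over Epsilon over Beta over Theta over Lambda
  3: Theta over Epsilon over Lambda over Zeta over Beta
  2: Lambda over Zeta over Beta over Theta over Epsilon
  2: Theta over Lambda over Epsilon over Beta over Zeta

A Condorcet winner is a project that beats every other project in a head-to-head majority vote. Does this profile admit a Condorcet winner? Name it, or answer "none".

none

Check each pair by majority over 19 ballots:
Beta vs Theta: Beta wins 11–8.
Beta vs Lambda: Beta preferred on 5+4 = 9 ballots; Lambda wins 10–9.
Beta vs Epsilon: Beta preferred on 5+2 = 7 ballots; Epsilon wins 12–7.
Beta vs Zeta: Zeta wins 17–2.
Theta vs Lambda: Theta preferred on 4+3+2 = 9 ballots; Lambda wins 10–9.
Theta vs Epsilon: 3+2+2 = 7 for Theta, 12 for Epsilon — Epsilon by 12–7.
Theta vs Zeta: 8 to 11, Zeta.
Lambda vs Epsilon: Epsilon wins 12–7.
Lambda vs Zeta: Lambda is ranked higher on 3+3+2+2 = 10 ballots, Zeta on 9. Lambda wins 10–9.
Epsilon vs Zeta: 8 to 11, Zeta.
No project is unbeaten: Beta loses to Lambda; Theta loses to Beta; Lambda loses to Epsilon; Epsilon loses to Zeta; Zeta loses to Lambda. In particular Lambda beats Zeta beats Epsilon beats Lambda is a majority cycle — no Condorcet winner exists.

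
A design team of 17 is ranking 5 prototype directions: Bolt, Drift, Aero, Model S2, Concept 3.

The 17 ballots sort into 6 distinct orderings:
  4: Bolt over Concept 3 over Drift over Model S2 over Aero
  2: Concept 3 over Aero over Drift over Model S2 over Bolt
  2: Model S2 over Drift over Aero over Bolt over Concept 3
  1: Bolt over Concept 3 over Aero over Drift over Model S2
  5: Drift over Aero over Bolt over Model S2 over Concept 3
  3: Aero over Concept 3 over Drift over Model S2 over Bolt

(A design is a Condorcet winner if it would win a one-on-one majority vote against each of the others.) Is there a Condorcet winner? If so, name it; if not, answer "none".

none

Check each pair by majority over 17 ballots:
Bolt vs Drift: Drift wins 12–5.
Bolt–Aero: Aero 12–5.
Bolt vs Model S2: Bolt wins 10–7.
Bolt–Concept 3: Bolt 12–5.
Drift–Aero: Drift 11–6.
Drift vs Model S2: Drift wins 15–2.
Drift vs Concept 3: Concept 3 wins 10–7.
Aero vs Model S2: Aero wins 11–6.
Aero vs Concept 3: Aero, 10–7.
Model S2–Concept 3: Concept 3 10–7.
No design is unbeaten: Bolt loses to Drift; Drift loses to Concept 3; Aero loses to Drift; Model S2 loses to Bolt; Concept 3 loses to Bolt. In particular Bolt → Concept 3 → Drift → Bolt is a majority cycle — no Condorcet winner exists.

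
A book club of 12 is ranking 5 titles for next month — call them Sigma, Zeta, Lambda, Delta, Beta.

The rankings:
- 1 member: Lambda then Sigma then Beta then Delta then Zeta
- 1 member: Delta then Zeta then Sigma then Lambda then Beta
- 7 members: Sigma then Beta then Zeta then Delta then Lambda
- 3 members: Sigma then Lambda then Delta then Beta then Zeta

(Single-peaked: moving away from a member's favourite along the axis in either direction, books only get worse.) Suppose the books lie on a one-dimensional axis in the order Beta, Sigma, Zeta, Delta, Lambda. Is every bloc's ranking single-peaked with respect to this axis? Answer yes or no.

no

Axis positions: Beta=1, Sigma=2, Zeta=3, Delta=4, Lambda=5.
Bloc 1: ranking walks positions 5-2-1-4-3; Sigma is ranked above Delta even though Delta lies between Sigma and the peak Lambda on the axis — preferences dip and rise again. Not single-peaked.
Bloc 2 (peak Delta at position 4): ranking walks positions 4-3-2-5-1, expanding outward from the peak — single-peaked.
Bloc 3 (peak Sigma at position 2): ranking walks positions 2-1-3-4-5, expanding outward from the peak — single-peaked.
Bloc 4: ranking walks positions 2-5-4-1-3; Lambda is ranked above Zeta even though Zeta lies between Lambda and the peak Sigma on the axis — preferences dip and rise again. Not single-peaked.
Bloc 1 violates single-peakedness, so the profile is not single-peaked on this axis.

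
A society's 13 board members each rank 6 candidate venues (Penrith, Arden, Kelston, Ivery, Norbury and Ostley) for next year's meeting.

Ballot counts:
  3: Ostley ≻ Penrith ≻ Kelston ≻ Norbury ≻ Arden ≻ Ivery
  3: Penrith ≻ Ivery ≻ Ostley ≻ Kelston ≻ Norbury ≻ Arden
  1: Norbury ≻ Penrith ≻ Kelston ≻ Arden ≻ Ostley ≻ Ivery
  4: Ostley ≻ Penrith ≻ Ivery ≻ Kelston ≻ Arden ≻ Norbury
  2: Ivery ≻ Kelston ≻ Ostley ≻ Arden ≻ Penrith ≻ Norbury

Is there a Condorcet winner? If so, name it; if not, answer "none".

Pairwise majorities:
Penrith–Arden: Penrith 11–2.
Penrith vs Kelston: Penrith wins 11–2.
Penrith vs Ivery: Penrith, 11–2.
Penrith vs Norbury: Penrith, 12–1.
Penrith–Ostley: Ostley 9–4.
Arden vs Kelston: Kelston, 13–0.
Arden vs Ivery: Ivery, 9–4.
Arden–Norbury: Norbury 7–6.
Arden vs Ostley: Ostley, 12–1.
Kelston–Ivery: Ivery 9–4.
Kelston–Norbury: Kelston 12–1.
Kelston vs Ostley: Ostley wins 10–3.
Ivery vs Norbury: Ivery, 9–4.
Ivery vs Ostley: Ostley, 8–5.
Norbury vs Ostley: Ostley wins 12–1.
Only Ostley has no losses; Ostley is the Condorcet winner.

Ostley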